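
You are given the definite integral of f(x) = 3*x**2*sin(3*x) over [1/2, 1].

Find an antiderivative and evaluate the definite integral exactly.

Check any antiderivative F(x) by computing F'(x) and comparing it with f(x).
F(x) = (-9*x**2*cos(3*x) + 6*x*sin(3*x) + 2*cos(3*x))/9 is an antiderivative of f.
Check: d/dx[(-9*x**2*cos(3*x) + 6*x*sin(3*x) + 2*cos(3*x))/9] = 3*x**2*sin(3*x) = f(x).
F(1) = 2*sin(3)/3 - 7*cos(3)/9; F(1/2) = -cos(3/2)/36 + sin(3/2)/3.
Integral = F(1) - F(1/2) = -sin(3/2)/3 + cos(3/2)/36 + 2*sin(3)/3 - 7*cos(3)/9.

Antiderivative: F(x) = (-9*x**2*cos(3*x) + 6*x*sin(3*x) + 2*cos(3*x))/9; value = -sin(3/2)/3 + cos(3/2)/36 + 2*sin(3)/3 - 7*cos(3)/9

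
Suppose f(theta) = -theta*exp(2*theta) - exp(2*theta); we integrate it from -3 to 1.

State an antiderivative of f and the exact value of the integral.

Recognize the product-rule pattern: f = u'v + uv' with u = -theta/2 - 1/4, v = exp(2*theta), so integration by parts undoes it.
F(theta) = -(2*theta + 1)*exp(2*theta)/4 is an antiderivative of f.
Check: d/dtheta[-(2*theta + 1)*exp(2*theta)/4] = -theta*exp(2*theta) - exp(2*theta) = f(theta).
F(1) = -3*exp(2)/4; F(-3) = 5*exp(-6)/4.
Integral = F(1) - F(-3) = -3*exp(2)/4 - 5*exp(-6)/4.

Antiderivative: F(theta) = -(2*theta + 1)*exp(2*theta)/4; value = -3*exp(2)/4 - 5*exp(-6)/4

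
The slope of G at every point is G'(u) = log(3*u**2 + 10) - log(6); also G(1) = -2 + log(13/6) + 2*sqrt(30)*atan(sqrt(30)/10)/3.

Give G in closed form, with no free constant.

The proposed G(u) is checked by its d/du: the result must match the given G'(u).
A general antiderivative is u*log(u**2/2 + 5/3) - 2*u + 2*sqrt(30)*atan(sqrt(30)*u/10)/3 + C.
The condition gives C = -2 + log(13/6) + 2*sqrt(30)*atan(sqrt(30)/10)/3 - (-2 + log(13/6) + 2*sqrt(30)*atan(sqrt(30)/10)/3) = 0.
So G(u) = u*log(3*u**2 + 10) - 2*u - u*log(6) + 2*sqrt(30)*atan(sqrt(30)*u/10)/3.
Check: d/du[u*log(3*u**2 + 10) - 2*u - u*log(6) + 2*sqrt(30)*atan(sqrt(30)*u/10)/3] = log(3*u**2 + 10) - log(6) = G'(u).

G(u) = u*log(3*u**2 + 10) - 2*u - u*log(6) + 2*sqrt(30)*atan(sqrt(30)*u/10)/3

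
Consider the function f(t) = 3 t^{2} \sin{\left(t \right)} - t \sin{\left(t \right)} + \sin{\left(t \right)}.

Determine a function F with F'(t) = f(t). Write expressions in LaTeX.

An antiderivative is F(t) = - 3 t^{2} \cos{\left(t \right)} + 6 t \sin{\left(t \right)} + t \cos{\left(t \right)} - \sin{\left(t \right)} + 5 \cos{\left(t \right)}.

Integrate term by term and add the pieces.
Check: d/dt[- 3 t^{2} \cos{\left(t \right)} + 6 t \sin{\left(t \right)} + t \cos{\left(t \right)} - \sin{\left(t \right)} + 5 \cos{\left(t \right)}] = 3 t^{2} \sin{\left(t \right)} - t \sin{\left(t \right)} + \sin{\left(t \right)} = f(t).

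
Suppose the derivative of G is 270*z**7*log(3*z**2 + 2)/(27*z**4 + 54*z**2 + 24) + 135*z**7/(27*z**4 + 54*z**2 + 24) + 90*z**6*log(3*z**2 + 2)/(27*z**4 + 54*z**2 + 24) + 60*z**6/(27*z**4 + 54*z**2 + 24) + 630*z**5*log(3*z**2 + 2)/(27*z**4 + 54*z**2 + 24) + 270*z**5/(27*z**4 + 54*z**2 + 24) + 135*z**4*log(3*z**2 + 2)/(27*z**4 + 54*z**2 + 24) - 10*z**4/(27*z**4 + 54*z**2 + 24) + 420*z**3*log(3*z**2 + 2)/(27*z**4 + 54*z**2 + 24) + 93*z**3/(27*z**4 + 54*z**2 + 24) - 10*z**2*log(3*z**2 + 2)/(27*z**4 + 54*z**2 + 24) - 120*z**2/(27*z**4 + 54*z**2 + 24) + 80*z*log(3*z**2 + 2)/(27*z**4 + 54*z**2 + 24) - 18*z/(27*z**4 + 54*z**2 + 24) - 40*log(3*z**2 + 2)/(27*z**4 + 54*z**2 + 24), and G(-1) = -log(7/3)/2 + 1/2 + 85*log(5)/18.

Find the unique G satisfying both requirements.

Integrate term by term and add the pieces.
A general antiderivative is 5*(3*z**4/2 + 2*z**3/3 + z**2 - z)*log(3*z**2 + 2)/3 - log(z**2 + 4/3)/2 + C.
The condition gives C = -log(7/3)/2 + 1/2 + 85*log(5)/18 - (-log(7/3)/2 + 85*log(5)/18) = 1/2.
So G(z) = (45*z**4*log(3*z**2 + 2) + 20*z**3*log(3*z**2 + 2) + 30*z**2*log(3*z**2 + 2) - 30*z*log(3*z**2 + 2) - 9*log(z**2 + 4/3) + 9)/18.
Check: d/dz[(45*z**4*log(3*z**2 + 2) + 20*z**3*log(3*z**2 + 2) + 30*z**2*log(3*z**2 + 2) - 30*z*log(3*z**2 + 2) - 9*log(z**2 + 4/3) + 9)/18] = (270*z**7*log(3*z**2 + 2) + 135*z**7 + 90*z**6*log(3*z**2 + 2) + 60*z**6 + 630*z**5*log(3*z**2 + 2) + 270*z**5 + 135*z**4*log(3*z**2 + 2) - 10*z**4 + 420*z**3*log(3*z**2 + 2) + 93*z**3 - 10*z**2*log(3*z**2 + 2) - 120*z**2 + 80*z*log(3*z**2 + 2) - 18*z - 40*log(3*z**2 + 2))/(27*z**4 + 54*z**2 + 24), which equals G'(z).

G(z) = (45*z**4*log(3*z**2 + 2) + 20*z**3*log(3*z**2 + 2) + 30*z**2*log(3*z**2 + 2) - 30*z*log(3*z**2 + 2) - 9*log(z**2 + 4/3) + 9)/18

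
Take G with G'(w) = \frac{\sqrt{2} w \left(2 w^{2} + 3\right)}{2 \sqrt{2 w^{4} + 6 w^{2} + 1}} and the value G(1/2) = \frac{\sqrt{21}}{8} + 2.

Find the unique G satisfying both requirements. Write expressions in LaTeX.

G(w) = \frac{\sqrt{2} \left(\sqrt{2 w^{4} + 6 w^{2} + 1} + 4 \sqrt{2}\right)}{4}

G'(w) matches the chain-rule pattern g'(h)*h' with inner function h(w) = w^{4} + 3 w^{2} + \frac{1}{2}; substituting u = h(w) collapses the integral.
A general antiderivative is \frac{\sqrt{w^{4} + 3 w^{2} + \frac{1}{2}}}{2} + C.
The condition gives C = \frac{\sqrt{21}}{8} + 2 - (\frac{\sqrt{21}}{8}) = 2.
So G(w) = \frac{\sqrt{2} \left(\sqrt{2 w^{4} + 6 w^{2} + 1} + 4 \sqrt{2}\right)}{4}.
Check: d/dw[\frac{\sqrt{2} \left(\sqrt{2 w^{4} + 6 w^{2} + 1} + 4 \sqrt{2}\right)}{4}] = \frac{2 \sqrt{2} w^{3} + 3 \sqrt{2} w}{2 \sqrt{2 w^{4} + 6 w^{2} + 1}}, which equals G'(w).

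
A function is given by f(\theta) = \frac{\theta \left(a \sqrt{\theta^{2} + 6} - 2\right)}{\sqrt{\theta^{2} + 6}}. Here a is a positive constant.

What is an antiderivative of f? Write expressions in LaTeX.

For F(\theta) to be correct the identity F'(\theta) - f(\theta) = 0 must hold.
Check: d/d\theta[\frac{a \theta^{2}}{2} - 2 \sqrt{\theta^{2} + 6}] = \frac{a \theta \sqrt{\theta^{2} + 6} - 2 \theta}{\sqrt{\theta^{2} + 6}}, which equals f(\theta).

An antiderivative is F(\theta) = \frac{a \theta^{2}}{2} - 2 \sqrt{\theta^{2} + 6}.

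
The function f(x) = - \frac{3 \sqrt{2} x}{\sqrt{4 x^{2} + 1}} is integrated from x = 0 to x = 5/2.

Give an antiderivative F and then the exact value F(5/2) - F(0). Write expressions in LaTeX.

The substitution u = 2 x^{2} + \frac{1}{2} works: f is exactly (dF/du)*(du/dx) for that inner function.
F(x) = - \frac{3 \sqrt{2} \sqrt{4 x^{2} + 1}}{4} is an antiderivative of f.
Check: d/dx[- \frac{3 \sqrt{2} \sqrt{4 x^{2} + 1}}{4}] = - \frac{3 \sqrt{2} x}{\sqrt{4 x^{2} + 1}} = f(x).
F(5/2) = - \frac{3 \sqrt{13}}{2}; F(0) = - \frac{3 \sqrt{2}}{4}.
Integral = F(5/2) - F(0) = - \frac{3 \sqrt{13}}{2} + \frac{3 \sqrt{2}}{4}.

Antiderivative: F(x) = - \frac{3 \sqrt{2} \sqrt{4 x^{2} + 1}}{4}; value = - \frac{3 \sqrt{13}}{2} + \frac{3 \sqrt{2}}{4}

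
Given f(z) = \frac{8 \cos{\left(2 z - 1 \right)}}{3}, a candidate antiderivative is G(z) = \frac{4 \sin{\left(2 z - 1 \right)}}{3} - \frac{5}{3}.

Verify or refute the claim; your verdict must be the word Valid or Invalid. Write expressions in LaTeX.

d/dz[G] = \frac{8 \cos{\left(2 z - 1 \right)}}{3}
This equals f(z) exactly, so the claim holds.

Valid. The derivative of G reproduces f.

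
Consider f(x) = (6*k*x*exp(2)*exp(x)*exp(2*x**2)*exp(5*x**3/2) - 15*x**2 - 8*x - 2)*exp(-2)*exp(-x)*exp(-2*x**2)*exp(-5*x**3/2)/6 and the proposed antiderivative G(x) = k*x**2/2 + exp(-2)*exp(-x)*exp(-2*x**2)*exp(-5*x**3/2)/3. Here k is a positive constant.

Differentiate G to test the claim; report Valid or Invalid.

d/dx[G] = (6*k*x*exp(2)*exp(x)*exp(2*x**2)*exp(5*x**3/2) - 15*x**2 - 8*x - 2)*exp(-2)*exp(-x)*exp(-2*x**2)*exp(-5*x**3/2)/6
This equals f(x) exactly, so the claim holds.

Valid. The derivative of G reproduces f.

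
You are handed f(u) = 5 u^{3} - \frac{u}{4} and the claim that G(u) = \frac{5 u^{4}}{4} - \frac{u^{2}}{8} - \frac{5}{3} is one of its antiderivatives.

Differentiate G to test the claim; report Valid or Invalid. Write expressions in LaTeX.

d/du[G] = 5 u^{3} - \frac{u}{4}
This equals f(u) exactly, so the claim holds.

Valid: G'(u) = f(u).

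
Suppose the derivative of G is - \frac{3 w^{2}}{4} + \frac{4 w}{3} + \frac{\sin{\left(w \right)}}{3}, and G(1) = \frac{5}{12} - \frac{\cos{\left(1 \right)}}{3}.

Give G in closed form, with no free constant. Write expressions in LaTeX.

The integrand splits into summands that can be handled one at a time.
A general antiderivative is - \frac{w^{3}}{4} + \frac{2 w^{2}}{3} - \frac{\cos{\left(w \right)}}{3} + C.
The condition gives C = \frac{5}{12} - \frac{\cos{\left(1 \right)}}{3} - (\frac{5}{12} - \frac{\cos{\left(1 \right)}}{3}) = 0.
So G(w) = - \frac{w^{3}}{4} + \frac{2 w^{2}}{3} - \frac{\cos{\left(w \right)}}{3}.
Check: d/dw[- \frac{w^{3}}{4} + \frac{2 w^{2}}{3} - \frac{\cos{\left(w \right)}}{3}] = - \frac{3 w^{2}}{4} + \frac{4 w}{3} + \frac{\sin{\left(w \right)}}{3} = G'(w).

G(w) = - \frac{w^{3}}{4} + \frac{2 w^{2}}{3} - \frac{\cos{\left(w \right)}}{3}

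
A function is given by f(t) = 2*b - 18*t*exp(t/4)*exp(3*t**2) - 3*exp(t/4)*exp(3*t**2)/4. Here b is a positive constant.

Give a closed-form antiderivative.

An antiderivative is F(t) = 2*b*t - 3*exp(t/4)*exp(3*t**2).

Integrate term by term and add the pieces.
Check: d/dt[2*b*t - 3*exp(t/4)*exp(3*t**2)] = 2*b - 18*t*exp(t/4)*exp(3*t**2) - 3*exp(t/4)*exp(3*t**2)/4 = f(t).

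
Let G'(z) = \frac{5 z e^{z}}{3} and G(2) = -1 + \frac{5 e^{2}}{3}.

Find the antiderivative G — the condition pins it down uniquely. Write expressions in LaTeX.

G'(z) has the shape u'v + uv' for u = \frac{5 z}{3} - \frac{5}{3} and v = e^{z} — it is the derivative of the product u*v.
A general antiderivative is \frac{\left(5 z - 5\right) e^{z}}{3} + C.
The condition gives C = -1 + \frac{5 e^{2}}{3} - (\frac{5 e^{2}}{3}) = -1.
So G(z) = \frac{5 z e^{z} - 5 e^{z} - 3}{3}.
Check: d/dz[\frac{5 z e^{z} - 5 e^{z} - 3}{3}] = \frac{5 z e^{z}}{3} = G'(z).

G(z) = \frac{5 z e^{z} - 5 e^{z} - 3}{3}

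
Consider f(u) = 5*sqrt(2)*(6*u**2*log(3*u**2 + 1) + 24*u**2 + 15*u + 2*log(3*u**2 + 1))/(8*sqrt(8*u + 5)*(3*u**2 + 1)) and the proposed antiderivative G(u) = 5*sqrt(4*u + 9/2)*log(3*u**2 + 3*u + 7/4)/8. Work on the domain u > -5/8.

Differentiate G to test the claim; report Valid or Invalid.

d/du[G] = (60*u**2*log(3*u**2 + 3*u + 7/4) + 240*u**2 + 60*u*log(3*u**2 + 3*u + 7/4) + 390*u + 35*log(3*u**2 + 3*u + 7/4) + 135)/(24*sqrt(2)*u**2*sqrt(8*u + 9) + 24*sqrt(2)*u*sqrt(8*u + 9) + 14*sqrt(2)*sqrt(8*u + 9))
d/du[G] - f(u) = (360*u**4*sqrt(8*u + 5)*log(3*u**2 + 3*u + 7/4) + 1440*u**4*sqrt(8*u + 5) - 360*u**4*sqrt(8*u + 9)*log(3*u**2 + 1) - 1440*u**4*sqrt(8*u + 9) + 360*u**3*sqrt(8*u + 5)*log(3*u**2 + 3*u + 7/4) + 2340*u**3*sqrt(8*u + 5) - 360*u**3*sqrt(8*u + 9)*log(3*u**2 + 1) - 2340*u**3*sqrt(8*u + 9) + 330*u**2*sqrt(8*u + 5)*log(3*u**2 + 3*u + 7/4) + 1290*u**2*sqrt(8*u + 5) - 330*u**2*sqrt(8*u + 9)*log(3*u**2 + 1) - 1740*u**2*sqrt(8*u + 9) + 120*u*sqrt(8*u + 5)*log(3*u**2 + 3*u + 7/4) + 780*u*sqrt(8*u + 5) - 120*u*sqrt(8*u + 9)*log(3*u**2 + 1) - 525*u*sqrt(8*u + 9) + 70*sqrt(8*u + 5)*log(3*u**2 + 3*u + 7/4) + 270*sqrt(8*u + 5) - 70*sqrt(8*u + 9)*log(3*u**2 + 1))/(144*sqrt(2)*u**4*sqrt(8*u + 5)*sqrt(8*u + 9) + 144*sqrt(2)*u**3*sqrt(8*u + 5)*sqrt(8*u + 9) + 132*sqrt(2)*u**2*sqrt(8*u + 5)*sqrt(8*u + 9) + 48*sqrt(2)*u*sqrt(8*u + 5)*sqrt(8*u + 9) + 28*sqrt(2)*sqrt(8*u + 5)*sqrt(8*u + 9)) != 0.

Invalid: d/du[G] - f = (360*u**4*sqrt(8*u + 5)*log(3*u**2 + 3*u + 7/4) + 1440*u**4*sqrt(8*u + 5) - 360*u**4*sqrt(8*u + 9)*log(3*u**2 + 1) - 1440*u**4*sqrt(8*u + 9) + 360*u**3*sqrt(8*u + 5)*log(3*u**2 + 3*u + 7/4) + 2340*u**3*sqrt(8*u + 5) - 360*u**3*sqrt(8*u + 9)*log(3*u**2 + 1) - 2340*u**3*sqrt(8*u + 9) + 330*u**2*sqrt(8*u + 5)*log(3*u**2 + 3*u + 7/4) + 1290*u**2*sqrt(8*u + 5) - 330*u**2*sqrt(8*u + 9)*log(3*u**2 + 1) - 1740*u**2*sqrt(8*u + 9) + 120*u*sqrt(8*u + 5)*log(3*u**2 + 3*u + 7/4) + 780*u*sqrt(8*u + 5) - 120*u*sqrt(8*u + 9)*log(3*u**2 + 1) - 525*u*sqrt(8*u + 9) + 70*sqrt(8*u + 5)*log(3*u**2 + 3*u + 7/4) + 270*sqrt(8*u + 5) - 70*sqrt(8*u + 9)*log(3*u**2 + 1))/(144*sqrt(2)*u**4*sqrt(8*u + 5)*sqrt(8*u + 9) + 144*sqrt(2)*u**3*sqrt(8*u + 5)*sqrt(8*u + 9) + 132*sqrt(2)*u**2*sqrt(8*u + 5)*sqrt(8*u + 9) + 48*sqrt(2)*u*sqrt(8*u + 5)*sqrt(8*u + 9) + 28*sqrt(2)*sqrt(8*u + 5)*sqrt(8*u + 9)), which is not 0.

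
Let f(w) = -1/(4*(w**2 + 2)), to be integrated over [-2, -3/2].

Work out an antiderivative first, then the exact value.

Antiderivative: F(w) = -sqrt(2)*atan(sqrt(2)*w/2)/8; value = -sqrt(2)*atan(sqrt(2))/8 + sqrt(2)*atan(3*sqrt(2)/4)/8

Recover f(w) by differentiating a candidate F(w); any mismatch rules it out.
F(w) = -sqrt(2)*atan(sqrt(2)*w/2)/8 is an antiderivative of f.
Check: d/dw[-sqrt(2)*atan(sqrt(2)*w/2)/8] = -1/(4*w**2 + 8), which equals f(w).
F(-3/2) = sqrt(2)*atan(3*sqrt(2)/4)/8; F(-2) = sqrt(2)*atan(sqrt(2))/8.
Integral = F(-3/2) - F(-2) = -sqrt(2)*atan(sqrt(2))/8 + sqrt(2)*atan(3*sqrt(2)/4)/8.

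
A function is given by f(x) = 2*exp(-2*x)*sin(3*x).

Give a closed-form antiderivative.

An antiderivative is F(x) = (-4*sin(3*x) - 6*cos(3*x))*exp(-2*x)/13.

Check any antiderivative F(x) by computing F'(x) and comparing it with f(x).
Check: d/dx[(-4*sin(3*x) - 6*cos(3*x))*exp(-2*x)/13] = 2*exp(-2*x)*sin(3*x) = f(x).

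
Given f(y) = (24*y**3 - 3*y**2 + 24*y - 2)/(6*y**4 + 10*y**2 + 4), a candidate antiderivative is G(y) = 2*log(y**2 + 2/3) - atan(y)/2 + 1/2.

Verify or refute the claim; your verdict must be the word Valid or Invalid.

Valid. The derivative of G reproduces f.

d/dy[G] = (24*y**3 - 3*y**2 + 24*y - 2)/(6*y**4 + 10*y**2 + 4)
This equals f(y) exactly, so the claim holds.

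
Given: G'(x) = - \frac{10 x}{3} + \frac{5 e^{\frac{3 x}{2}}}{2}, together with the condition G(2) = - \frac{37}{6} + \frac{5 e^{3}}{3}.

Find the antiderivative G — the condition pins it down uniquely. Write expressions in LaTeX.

G(x) = - \frac{5 x^{2}}{3} + \frac{5 e^{\frac{3 x}{2}}}{3} + \frac{1}{2}

Integrate term by term and add the pieces.
A general antiderivative is - \frac{5 x^{2}}{3} + \frac{5 e^{\frac{3 x}{2}}}{3} + C.
The condition gives C = - \frac{37}{6} + \frac{5 e^{3}}{3} - (- \frac{20}{3} + \frac{5 e^{3}}{3}) = \frac{1}{2}.
So G(x) = - \frac{5 x^{2}}{3} + \frac{5 e^{\frac{3 x}{2}}}{3} + \frac{1}{2}.
Check: d/dx[- \frac{5 x^{2}}{3} + \frac{5 e^{\frac{3 x}{2}}}{3} + \frac{1}{2}] = - \frac{10 x}{3} + \frac{5 e^{\frac{3 x}{2}}}{2} = G'(x).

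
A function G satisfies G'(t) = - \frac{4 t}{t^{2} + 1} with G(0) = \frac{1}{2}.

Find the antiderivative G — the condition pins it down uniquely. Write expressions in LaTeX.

G'(t) matches the chain-rule pattern g'(h)*h' with inner function h(t) = t^{4} + 2 t^{2} + 1; substituting u = h(t) collapses the integral.
A general antiderivative is - \log{\left(t^{4} + 2 t^{2} + 1 \right)} + C.
The condition gives C = \frac{1}{2} - (0) = \frac{1}{2}.
So G(t) = - \frac{2 \log{\left(t^{4} + 2 t^{2} + 1 \right)} - 1}{2}.
Check: d/dt[- \frac{2 \log{\left(t^{4} + 2 t^{2} + 1 \right)} - 1}{2}] = - \frac{4 t}{t^{2} + 1} = G'(t).

G(t) = - \frac{2 \log{\left(t^{4} + 2 t^{2} + 1 \right)} - 1}{2}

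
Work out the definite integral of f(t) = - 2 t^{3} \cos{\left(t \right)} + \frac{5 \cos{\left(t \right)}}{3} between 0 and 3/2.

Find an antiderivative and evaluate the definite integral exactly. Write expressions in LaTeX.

Antiderivative: F(t) = - \frac{6 t^{3} \sin{\left(t \right)} + 18 t^{2} \cos{\left(t \right)} - 36 t \sin{\left(t \right)} - 5 \sin{\left(t \right)} - 36 \cos{\left(t \right)}}{3}; value = -12 - \frac{3 \cos{\left(\frac{3}{2} \right)}}{2} + \frac{155 \sin{\left(\frac{3}{2} \right)}}{12}

Integrate term by term and add the pieces.
F(t) = - \frac{6 t^{3} \sin{\left(t \right)} + 18 t^{2} \cos{\left(t \right)} - 36 t \sin{\left(t \right)} - 5 \sin{\left(t \right)} - 36 \cos{\left(t \right)}}{3} is an antiderivative of f.
Check: d/dt[- \frac{6 t^{3} \sin{\left(t \right)} + 18 t^{2} \cos{\left(t \right)} - 36 t \sin{\left(t \right)} - 5 \sin{\left(t \right)} - 36 \cos{\left(t \right)}}{3}] = - 2 t^{3} \cos{\left(t \right)} + \frac{5 \cos{\left(t \right)}}{3} = f(t).
F(3/2) = - \frac{3 \cos{\left(\frac{3}{2} \right)}}{2} + \frac{155 \sin{\left(\frac{3}{2} \right)}}{12}; F(0) = 12.
Integral = F(3/2) - F(0) = -12 - \frac{3 \cos{\left(\frac{3}{2} \right)}}{2} + \frac{155 \sin{\left(\frac{3}{2} \right)}}{12}.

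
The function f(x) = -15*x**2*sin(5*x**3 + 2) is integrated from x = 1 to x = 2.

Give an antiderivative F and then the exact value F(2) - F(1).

Antiderivative: F(x) = cos(5*x**3 + 2); value = -cos(7) + cos(42)

f matches the chain-rule pattern g'(h)*h' with inner function h(x) = 5*x**3 + 2; substituting u = h(x) collapses the integral.
F(x) = cos(5*x**3 + 2) is an antiderivative of f.
Check: d/dx[cos(5*x**3 + 2)] = -15*x**2*sin(5*x**3 + 2) = f(x).
F(2) = cos(42); F(1) = cos(7).
Integral = F(2) - F(1) = -cos(7) + cos(42).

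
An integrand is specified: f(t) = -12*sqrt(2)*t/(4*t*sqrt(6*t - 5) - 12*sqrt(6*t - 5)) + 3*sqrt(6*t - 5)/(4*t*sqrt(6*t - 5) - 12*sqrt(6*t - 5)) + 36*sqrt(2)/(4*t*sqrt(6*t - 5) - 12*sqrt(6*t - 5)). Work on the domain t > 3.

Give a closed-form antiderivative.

An antiderivative is F(t) = -2*sqrt(3*t - 5/2) + 3*log(2*t - 6)/4.

The integrand splits into summands that can be handled one at a time.
Check: d/dt[-2*sqrt(3*t - 5/2) + 3*log(2*t - 6)/4] = (-12*sqrt(2)*t + 3*sqrt(6*t - 5) + 36*sqrt(2))/(4*t*sqrt(6*t - 5) - 12*sqrt(6*t - 5)), which equals f(t).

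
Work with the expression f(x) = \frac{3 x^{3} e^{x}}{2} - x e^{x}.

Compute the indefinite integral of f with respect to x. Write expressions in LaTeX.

F(x) = \frac{\left(3 x^{3} - 9 x^{2} + 16 x - 16\right) e^{x}}{2} + C

f has the shape u'v + uv' for u = \frac{3 x^{3}}{2} - \frac{9 x^{2}}{2} + 8 x - 8 and v = e^{x} — it is the derivative of the product u*v.
Check: d/dx[\frac{\left(3 x^{3} - 9 x^{2} + 16 x - 16\right) e^{x}}{2}] = \frac{3 x^{3} e^{x}}{2} - x e^{x} = f(x).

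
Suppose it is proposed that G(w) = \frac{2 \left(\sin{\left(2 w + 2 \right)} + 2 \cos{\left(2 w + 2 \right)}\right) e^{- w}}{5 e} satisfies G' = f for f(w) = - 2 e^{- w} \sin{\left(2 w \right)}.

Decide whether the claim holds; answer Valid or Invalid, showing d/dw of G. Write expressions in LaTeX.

d/dw[G] = - \frac{2 e^{- w} \sin{\left(2 w + 2 \right)}}{e}
d/dw[G] - f(w) = \frac{\left(2 e \sin{\left(2 w \right)} - 2 \sin{\left(2 w + 2 \right)}\right) e^{- w}}{e} != 0.

Invalid: d/dw[G] - f = \frac{\left(2 e \sin{\left(2 w \right)} - 2 \sin{\left(2 w + 2 \right)}\right) e^{- w}}{e}, which is not 0.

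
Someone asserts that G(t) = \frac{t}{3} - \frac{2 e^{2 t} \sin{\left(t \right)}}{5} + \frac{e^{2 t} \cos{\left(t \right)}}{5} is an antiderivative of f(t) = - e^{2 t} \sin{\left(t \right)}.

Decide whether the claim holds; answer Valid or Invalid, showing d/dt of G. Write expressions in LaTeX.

d/dt[G] = - e^{2 t} \sin{\left(t \right)} + \frac{1}{3}
d/dt[G] - f(t) = \frac{1}{3} != 0.

Invalid: d/dt[G] - f = \frac{1}{3}, which is not 0.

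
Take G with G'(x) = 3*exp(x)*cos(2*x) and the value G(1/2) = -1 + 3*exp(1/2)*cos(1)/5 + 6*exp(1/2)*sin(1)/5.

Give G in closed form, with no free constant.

G(x) = (6*exp(x)*sin(2*x) + 3*exp(x)*cos(2*x) - 5)/5

A first test for any G(x): its x-derivative must equal the given G'(x).
A general antiderivative is 6*exp(x)*sin(2*x)/5 + 3*exp(x)*cos(2*x)/5 + C.
The condition gives C = -1 + 3*exp(1/2)*cos(1)/5 + 6*exp(1/2)*sin(1)/5 - (3*exp(1/2)*cos(1)/5 + 6*exp(1/2)*sin(1)/5) = -1.
So G(x) = (6*exp(x)*sin(2*x) + 3*exp(x)*cos(2*x) - 5)/5.
Check: d/dx[(6*exp(x)*sin(2*x) + 3*exp(x)*cos(2*x) - 5)/5] = 3*exp(x)*cos(2*x) = G'(x).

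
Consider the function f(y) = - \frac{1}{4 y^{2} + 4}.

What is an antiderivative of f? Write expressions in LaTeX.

Any candidate F(y) must reproduce f(y) exactly when differentiated.
Check: d/dy[- \frac{\operatorname{atan}{\left(y \right)}}{4}] = - \frac{1}{4 y^{2} + 4} = f(y).

An antiderivative is F(y) = - \frac{\operatorname{atan}{\left(y \right)}}{4}.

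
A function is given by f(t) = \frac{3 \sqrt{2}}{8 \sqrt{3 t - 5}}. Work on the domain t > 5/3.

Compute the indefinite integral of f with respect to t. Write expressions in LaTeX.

F(t) = \frac{\sqrt{\frac{3 t}{2} - \frac{5}{2}}}{2} + C

Since d/dt undoes antidifferentiation here, F'(t) = f(t) is required of F(t).
Check: d/dt[\frac{\sqrt{\frac{3 t}{2} - \frac{5}{2}}}{2}] = \frac{3 \sqrt{2}}{8 \sqrt{3 t - 5}} = f(t).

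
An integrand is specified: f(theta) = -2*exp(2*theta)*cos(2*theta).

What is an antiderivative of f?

Recover f(theta) by differentiating a candidate F(theta); any mismatch rules it out.
Check: d/dtheta[-exp(2*theta)*sin(2*theta)/2 - exp(2*theta)*cos(2*theta)/2] = -2*exp(2*theta)*cos(2*theta) = f(theta).

An antiderivative is F(theta) = -exp(2*theta)*sin(2*theta)/2 - exp(2*theta)*cos(2*theta)/2.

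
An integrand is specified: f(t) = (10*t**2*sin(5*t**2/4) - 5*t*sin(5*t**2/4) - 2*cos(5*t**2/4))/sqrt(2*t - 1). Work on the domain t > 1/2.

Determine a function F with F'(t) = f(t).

An antiderivative is F(t) = -2*sqrt(2*t - 1)*cos(5*t**2/4).

f has the shape u'v + uv' for u = -2*sqrt(2*t - 1) and v = cos(5*t**2/4) — it is the derivative of the product u*v.
Check: d/dt[-2*sqrt(2*t - 1)*cos(5*t**2/4)] = (10*t**2*sin(5*t**2/4) - 5*t*sin(5*t**2/4) - 2*cos(5*t**2/4))/sqrt(2*t - 1) = f(t).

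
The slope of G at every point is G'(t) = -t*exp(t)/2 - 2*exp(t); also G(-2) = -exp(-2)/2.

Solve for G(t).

G(t) = (-t - 3)*exp(t)/2

Recognize the product-rule pattern: G'(t) = u'v + uv' with u = -t/2 - 3/2, v = exp(t), so integration by parts undoes it.
A general antiderivative is (-t - 3)*exp(t)/2 + C.
The condition gives C = -exp(-2)/2 - (-exp(-2)/2) = 0.
So G(t) = (-t - 3)*exp(t)/2.
Check: d/dt[(-t - 3)*exp(t)/2] = -t*exp(t)/2 - 2*exp(t) = G'(t).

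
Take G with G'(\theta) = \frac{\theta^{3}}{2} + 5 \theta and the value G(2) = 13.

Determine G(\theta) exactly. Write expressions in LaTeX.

The integrand splits into summands that can be handled one at a time.
A general antiderivative is \frac{\theta^{4}}{8} + \frac{5 \theta^{2}}{2} + C.
The condition gives C = 13 - (12) = 1.
So G(\theta) = \frac{\theta^{4}}{8} + \frac{5 \theta^{2}}{2} + 1.
Check: d/d\theta[\frac{\theta^{4}}{8} + \frac{5 \theta^{2}}{2} + 1] = \frac{\theta^{3}}{2} + 5 \theta = G'(\theta).

G(\theta) = \frac{\theta^{4}}{8} + \frac{5 \theta^{2}}{2} + 1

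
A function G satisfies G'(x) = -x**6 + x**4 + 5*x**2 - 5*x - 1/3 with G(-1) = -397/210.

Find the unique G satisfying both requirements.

The integrand splits into summands that can be handled one at a time.
A general antiderivative is -x**7/7 + x**5/5 + 5*x**3/3 - 5*x**2/2 - x/3 + C.
The condition gives C = -397/210 - (-817/210) = 2.
So G(x) = -(30*x**7 - 42*x**5 - 350*x**3 + 525*x**2 + 70*x - 420)/210.
Check: d/dx[-(30*x**7 - 42*x**5 - 350*x**3 + 525*x**2 + 70*x - 420)/210] = -x**6 + x**4 + 5*x**2 - 5*x - 1/3 = G'(x).

G(x) = -(30*x**7 - 42*x**5 - 350*x**3 + 525*x**2 + 70*x - 420)/210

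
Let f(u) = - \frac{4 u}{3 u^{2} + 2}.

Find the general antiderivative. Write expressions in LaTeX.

The substitution w = \frac{u^{2}}{2} + \frac{1}{3} works: f is exactly (dF/dw)*(dw/du) for that inner function.
Check: d/du[- \frac{2 \log{\left(3 u^{2} + 2 \right)}}{3}] = - \frac{4 u}{3 u^{2} + 2} = f(u).

F(u) = - \frac{2 \log{\left(3 u^{2} + 2 \right)}}{3} + C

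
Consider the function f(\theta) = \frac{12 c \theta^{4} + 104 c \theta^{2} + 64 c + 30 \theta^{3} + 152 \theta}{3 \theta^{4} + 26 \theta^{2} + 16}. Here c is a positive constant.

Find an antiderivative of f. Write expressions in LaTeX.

An antiderivative is F(\theta) = 4 c \theta + 2 \log{\left(\frac{\theta^{2}}{2} + 4 \right)} + 3 \log{\left(2 \theta^{2} + \frac{4}{3} \right)}.

A candidate is checked by its d/d\theta: the result must match f(\theta).
Check: d/d\theta[4 c \theta + 2 \log{\left(\frac{\theta^{2}}{2} + 4 \right)} + 3 \log{\left(2 \theta^{2} + \frac{4}{3} \right)}] = \frac{12 c \theta^{4} + 104 c \theta^{2} + 64 c + 30 \theta^{3} + 152 \theta}{3 \theta^{4} + 26 \theta^{2} + 16} = f(\theta).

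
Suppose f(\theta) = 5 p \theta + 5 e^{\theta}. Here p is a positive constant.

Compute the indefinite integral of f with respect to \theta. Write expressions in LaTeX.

F(\theta) = \frac{5 p \theta^{2}}{2} + 5 e^{\theta} + C

The integrand splits into summands that can be handled one at a time.
Check: d/d\theta[\frac{5 p \theta^{2}}{2} + 5 e^{\theta}] = 5 p \theta + 5 e^{\theta} = f(\theta).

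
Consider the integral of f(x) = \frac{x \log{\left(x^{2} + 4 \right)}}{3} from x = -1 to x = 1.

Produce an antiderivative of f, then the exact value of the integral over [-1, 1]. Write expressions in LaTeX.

Whatever form F(x) takes, F'(x) = f(x) is non-negotiable.
F(x) = \frac{x^{2} \log{\left(x^{2} + 4 \right)}}{6} - \frac{x^{2}}{6} + \frac{2 \log{\left(x^{2} + 4 \right)}}{3} is an antiderivative of f.
Check: d/dx[\frac{x^{2} \log{\left(x^{2} + 4 \right)}}{6} - \frac{x^{2}}{6} + \frac{2 \log{\left(x^{2} + 4 \right)}}{3}] = \frac{x \log{\left(x^{2} + 4 \right)}}{3} = f(x).
F(1) = - \frac{1}{6} + \frac{5 \log{\left(5 \right)}}{6}; F(-1) = - \frac{1}{6} + \frac{5 \log{\left(5 \right)}}{6}.
Integral = F(1) - F(-1) = 0.

Antiderivative: F(x) = \frac{x^{2} \log{\left(x^{2} + 4 \right)}}{6} - \frac{x^{2}}{6} + \frac{2 \log{\left(x^{2} + 4 \right)}}{3}; value = 0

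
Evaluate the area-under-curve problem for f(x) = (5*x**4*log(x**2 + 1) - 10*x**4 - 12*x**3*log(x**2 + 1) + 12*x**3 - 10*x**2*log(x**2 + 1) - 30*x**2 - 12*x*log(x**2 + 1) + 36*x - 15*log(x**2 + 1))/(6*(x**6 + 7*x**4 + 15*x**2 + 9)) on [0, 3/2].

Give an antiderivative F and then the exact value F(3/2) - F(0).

An antiderivative F(x) passes only if d/dx[F] lands on f(x) exactly.
F(x) = -(5*x - 6)*log(x**2 + 1)/(6*(x**2 + 3)) is an antiderivative of f.
Check: d/dx[-(5*x - 6)*log(x**2 + 1)/(6*(x**2 + 3))] = (5*x**4*log(x**2 + 1) - 10*x**4 - 12*x**3*log(x**2 + 1) + 12*x**3 - 10*x**2*log(x**2 + 1) - 30*x**2 - 12*x*log(x**2 + 1) + 36*x - 15*log(x**2 + 1))/(6*x**6 + 42*x**4 + 90*x**2 + 54), which equals f(x).
F(3/2) = -log(13/4)/21; F(0) = 0.
Integral = F(3/2) - F(0) = -log(13/4)/21.

Antiderivative: F(x) = -(5*x - 6)*log(x**2 + 1)/(6*(x**2 + 3)); value = -log(13/4)/21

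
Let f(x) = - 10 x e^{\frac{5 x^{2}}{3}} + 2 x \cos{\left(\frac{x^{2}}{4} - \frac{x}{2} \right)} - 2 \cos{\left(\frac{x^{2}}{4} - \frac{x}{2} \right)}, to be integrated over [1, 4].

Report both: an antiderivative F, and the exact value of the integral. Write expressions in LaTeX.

The integrand splits into summands that can be handled one at a time.
F(x) = - 3 e^{\frac{5 x^{2}}{3}} + 4 \sin{\left(\frac{x^{2}}{4} - \frac{x}{2} \right)} is an antiderivative of f.
Check: d/dx[- 3 e^{\frac{5 x^{2}}{3}} + 4 \sin{\left(\frac{x^{2}}{4} - \frac{x}{2} \right)}] = - 10 x e^{\frac{5 x^{2}}{3}} + 2 x \cos{\left(\frac{x^{2}}{4} - \frac{x}{2} \right)} - 2 \cos{\left(\frac{x^{2}}{4} - \frac{x}{2} \right)} = f(x).
F(4) = - 3 e^{\frac{80}{3}} + 4 \sin{\left(2 \right)}; F(1) = - 3 e^{\frac{5}{3}} - 4 \sin{\left(\frac{1}{4} \right)}.
Integral = F(4) - F(1) = - 3 e^{\frac{80}{3}} + 4 \sin{\left(\frac{1}{4} \right)} + 4 \sin{\left(2 \right)} + 3 e^{\frac{5}{3}}.

Antiderivative: F(x) = - 3 e^{\frac{5 x^{2}}{3}} + 4 \sin{\left(\frac{x^{2}}{4} - \frac{x}{2} \right)}; value = - 3 e^{\frac{80}{3}} + 4 \sin{\left(\frac{1}{4} \right)} + 4 \sin{\left(2 \right)} + 3 e^{\frac{5}{3}}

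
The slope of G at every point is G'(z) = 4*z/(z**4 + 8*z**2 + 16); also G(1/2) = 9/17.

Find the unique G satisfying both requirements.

G(z) = 1 - 1/(z**2/2 + 2)

The substitution u = z**2/2 + 2 works: G'(z) is exactly (dG/du)*(du/dz) for that inner function.
A general antiderivative is -1/(z**2/2 + 2) + C.
The condition gives C = 9/17 - (-8/17) = 1.
So G(z) = 1 - 1/(z**2/2 + 2).
Check: d/dz[1 - 1/(z**2/2 + 2)] = 4*z/(z**4 + 8*z**2 + 16) = G'(z).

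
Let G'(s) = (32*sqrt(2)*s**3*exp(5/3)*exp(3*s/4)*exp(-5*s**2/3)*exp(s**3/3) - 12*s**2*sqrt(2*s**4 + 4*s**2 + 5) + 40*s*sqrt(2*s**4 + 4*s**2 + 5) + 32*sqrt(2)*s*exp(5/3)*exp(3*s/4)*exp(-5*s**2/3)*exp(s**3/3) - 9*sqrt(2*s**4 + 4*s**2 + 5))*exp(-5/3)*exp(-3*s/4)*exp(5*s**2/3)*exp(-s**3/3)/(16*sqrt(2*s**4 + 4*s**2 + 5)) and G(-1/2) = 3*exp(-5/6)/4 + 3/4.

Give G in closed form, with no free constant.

Any candidate G(s) must reproduce the stated G'(s) exactly.
A general antiderivative is sqrt(s**4 + 2*s**2 + 5/2) + 3*exp(-s**3/3 + 5*s**2/3 - 3*s/4 - 5/3)/4 + C.
The condition gives C = 3*exp(-5/6)/4 + 3/4 - (3*exp(-5/6)/4 + 7/4) = -1.
So G(s) = (2*sqrt(2)*sqrt(2*s**4 + 4*s**2 + 5) + 3*exp(-s**3/3 + 5*s**2/3 - 3*s/4 - 5/3) - 4)/4.
Check: d/ds[(2*sqrt(2)*sqrt(2*s**4 + 4*s**2 + 5) + 3*exp(-s**3/3 + 5*s**2/3 - 3*s/4 - 5/3) - 4)/4] = (32*sqrt(2)*s**3*exp(5/3)*exp(3*s/4)*exp(-5*s**2/3)*exp(s**3/3) - 12*s**2*sqrt(2*s**4 + 4*s**2 + 5) + 40*s*sqrt(2*s**4 + 4*s**2 + 5) + 32*sqrt(2)*s*exp(5/3)*exp(3*s/4)*exp(-5*s**2/3)*exp(s**3/3) - 9*sqrt(2*s**4 + 4*s**2 + 5))*exp(-5/3)*exp(-3*s/4)*exp(5*s**2/3)*exp(-s**3/3)/(16*sqrt(2*s**4 + 4*s**2 + 5)) = G'(s).

G(s) = (2*sqrt(2)*sqrt(2*s**4 + 4*s**2 + 5) + 3*exp(-s**3/3 + 5*s**2/3 - 3*s/4 - 5/3) - 4)/4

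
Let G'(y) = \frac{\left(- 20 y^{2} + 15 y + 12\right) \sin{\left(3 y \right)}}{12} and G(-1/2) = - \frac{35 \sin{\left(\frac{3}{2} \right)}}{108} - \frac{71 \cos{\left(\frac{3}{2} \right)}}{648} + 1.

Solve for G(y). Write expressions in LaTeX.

Differentiate the proposed G(y) back; it has to land on the given G'(y).
A general antiderivative is \frac{5 y^{2} \cos{\left(3 y \right)}}{9} - \frac{10 y \sin{\left(3 y \right)}}{27} - \frac{5 y \cos{\left(3 y \right)}}{12} + \frac{5 \sin{\left(3 y \right)}}{36} - \frac{37 \cos{\left(3 y \right)}}{81} + C.
The condition gives C = - \frac{35 \sin{\left(\frac{3}{2} \right)}}{108} - \frac{71 \cos{\left(\frac{3}{2} \right)}}{648} + 1 - (- \frac{35 \sin{\left(\frac{3}{2} \right)}}{108} - \frac{71 \cos{\left(\frac{3}{2} \right)}}{648}) = 1.
So G(y) = \frac{180 y^{2} \cos{\left(3 y \right)} - 120 y \sin{\left(3 y \right)} - 135 y \cos{\left(3 y \right)} + 45 \sin{\left(3 y \right)} - 148 \cos{\left(3 y \right)} + 324}{324}.
Check: d/dy[\frac{180 y^{2} \cos{\left(3 y \right)} - 120 y \sin{\left(3 y \right)} - 135 y \cos{\left(3 y \right)} + 45 \sin{\left(3 y \right)} - 148 \cos{\left(3 y \right)} + 324}{324}] = - \frac{5 y^{2} \sin{\left(3 y \right)}}{3} + \frac{5 y \sin{\left(3 y \right)}}{4} + \sin{\left(3 y \right)}, which equals G'(y).

G(y) = \frac{180 y^{2} \cos{\left(3 y \right)} - 120 y \sin{\left(3 y \right)} - 135 y \cos{\left(3 y \right)} + 45 \sin{\left(3 y \right)} - 148 \cos{\left(3 y \right)} + 324}{324}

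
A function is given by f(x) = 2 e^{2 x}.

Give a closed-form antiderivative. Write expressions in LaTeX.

Differentiate the proposed F(x) back; it has to land on f(x) exactly.
Check: d/dx[e^{2 x}] = 2 e^{2 x} = f(x).

An antiderivative is F(x) = e^{2 x}.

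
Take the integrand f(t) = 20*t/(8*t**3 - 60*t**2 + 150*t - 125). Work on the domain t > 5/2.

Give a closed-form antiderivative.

An antiderivative is F(t) = -2*t**2/(2*t - 5)**2.

f has the shape u'v + uv' for u = -2*t**2 and v = (2*t - 5)**(-2) — it is the derivative of the product u*v.
Check: d/dt[-2*t**2/(2*t - 5)**2] = 20*t/(8*t**3 - 60*t**2 + 150*t - 125) = f(t).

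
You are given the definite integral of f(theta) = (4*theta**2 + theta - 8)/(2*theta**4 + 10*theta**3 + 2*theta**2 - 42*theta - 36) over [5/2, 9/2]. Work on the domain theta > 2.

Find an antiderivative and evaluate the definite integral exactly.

Antiderivative: F(theta) = log(theta - 2)/15 + 5*log(theta + 1)/24 - 11*log(theta + 3)/40 - 5/(4*theta + 12); value = -11*log(15/2)/40 - 5*log(7/2)/24 + log(2)/15 + 2/33 + log(5/2)/15 + 29*log(11/2)/60

Factor the denominator (2*(theta - 2)*(theta + 1)*(theta + 3)**2) and decompose: f = -11/(40*(theta + 3)) + 5/(4*(theta + 3)**2) + 5/(24*(theta + 1)) + 1/(15*(theta - 2)); each piece integrates to a log, atan, or power term.
F(theta) = log(theta - 2)/15 + 5*log(theta + 1)/24 - 11*log(theta + 3)/40 - 5/(4*theta + 12) is an antiderivative of f.
Check: d/dtheta[log(theta - 2)/15 + 5*log(theta + 1)/24 - 11*log(theta + 3)/40 - 5/(4*theta + 12)] = (4*theta**2 + theta - 8)/(2*theta**4 + 10*theta**3 + 2*theta**2 - 42*theta - 36) = f(theta).
F(9/2) = -11*log(15/2)/40 - 1/6 + log(5/2)/15 + 5*log(11/2)/24; F(5/2) = -11*log(11/2)/40 - 5/22 - log(2)/15 + 5*log(7/2)/24.
Integral = F(9/2) - F(5/2) = -11*log(15/2)/40 - 5*log(7/2)/24 + log(2)/15 + 2/33 + log(5/2)/15 + 29*log(11/2)/60.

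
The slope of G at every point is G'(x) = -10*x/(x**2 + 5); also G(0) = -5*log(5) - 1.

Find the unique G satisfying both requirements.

G(x) = -5*log(x**2 + 5) - 1

The substitution u = x**2 + 5 works: G'(x) is exactly (dG/du)*(du/dx) for that inner function.
A general antiderivative is -5*log(x**2 + 5) + C.
The condition gives C = -5*log(5) - 1 - (-5*log(5)) = -1.
So G(x) = -5*log(x**2 + 5) - 1.
Check: d/dx[-5*log(x**2 + 5) - 1] = -10*x/(x**2 + 5) = G'(x).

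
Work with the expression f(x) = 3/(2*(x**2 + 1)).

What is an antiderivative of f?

An antiderivative is F(x) = 3*atan(x)/2.

Any candidate F(x) must reproduce f(x) exactly when differentiated.
Check: d/dx[3*atan(x)/2] = 3/(2*x**2 + 2), which equals f(x).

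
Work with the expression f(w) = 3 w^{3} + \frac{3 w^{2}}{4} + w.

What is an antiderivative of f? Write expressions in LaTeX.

An antiderivative is F(w) = \frac{9 w^{4} + 3 w^{3} + 6 w^{2} + 8}{12}.

The integrand splits into summands that can be handled one at a time.
Check: d/dw[\frac{9 w^{4} + 3 w^{3} + 6 w^{2} + 8}{12}] = 3 w^{3} + \frac{3 w^{2}}{4} + w = f(w).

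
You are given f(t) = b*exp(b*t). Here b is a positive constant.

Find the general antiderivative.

F(t) = exp(b*t) + C

Since d/dt undoes antidifferentiation here, F'(t) = f(t) is required of F(t).
Check: d/dt[exp(b*t)] = b*exp(b*t) = f(t).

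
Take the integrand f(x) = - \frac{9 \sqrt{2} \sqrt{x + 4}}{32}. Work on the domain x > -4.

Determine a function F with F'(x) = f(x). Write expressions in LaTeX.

Differentiate the proposed F(x) back; it has to land on f(x) exactly.
Check: d/dx[\frac{\sqrt{2} \left(- 3 x \sqrt{x + 4} - 12 \sqrt{x + 4}\right)}{16}] = \frac{- 9 \sqrt{2} x - 36 \sqrt{2}}{32 \sqrt{x + 4}}, which equals f(x).

An antiderivative is F(x) = \frac{\sqrt{2} \left(- 3 x \sqrt{x + 4} - 12 \sqrt{x + 4}\right)}{16}.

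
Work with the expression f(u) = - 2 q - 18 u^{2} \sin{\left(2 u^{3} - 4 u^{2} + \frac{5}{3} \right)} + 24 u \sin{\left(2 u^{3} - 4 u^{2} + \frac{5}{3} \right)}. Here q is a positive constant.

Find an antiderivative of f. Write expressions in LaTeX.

An antiderivative is F(u) = - 2 q u + 3 \cos{\left(2 u^{3} - 4 u^{2} + \frac{5}{3} \right)}.

Integrate term by term and add the pieces.
Check: d/du[- 2 q u + 3 \cos{\left(2 u^{3} - 4 u^{2} + \frac{5}{3} \right)}] = - 2 q - 18 u^{2} \sin{\left(2 u^{3} - 4 u^{2} + \frac{5}{3} \right)} + 24 u \sin{\left(2 u^{3} - 4 u^{2} + \frac{5}{3} \right)} = f(u).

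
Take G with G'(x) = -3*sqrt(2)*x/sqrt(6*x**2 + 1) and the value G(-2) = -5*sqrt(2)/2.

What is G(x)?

G(x) = -sqrt(2)*sqrt(6*x**2 + 1)/2

G'(x) matches the chain-rule pattern g'(h)*h' with inner function h(x) = 3*x**2 + 1/2; substituting u = h(x) collapses the integral.
A general antiderivative is -sqrt(3*x**2 + 1/2) + C.
The condition gives C = -5*sqrt(2)/2 - (-5*sqrt(2)/2) = 0.
So G(x) = -sqrt(2)*sqrt(6*x**2 + 1)/2.
Check: d/dx[-sqrt(2)*sqrt(6*x**2 + 1)/2] = -3*sqrt(2)*x/sqrt(6*x**2 + 1) = G'(x).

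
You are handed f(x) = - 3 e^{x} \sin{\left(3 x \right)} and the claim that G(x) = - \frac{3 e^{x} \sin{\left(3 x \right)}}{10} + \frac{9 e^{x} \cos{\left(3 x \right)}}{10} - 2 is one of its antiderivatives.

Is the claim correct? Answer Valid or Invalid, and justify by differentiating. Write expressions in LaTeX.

d/dx[G] = - 3 e^{x} \sin{\left(3 x \right)}
This equals f(x) exactly, so the claim holds.

Valid. The derivative of G reproduces f.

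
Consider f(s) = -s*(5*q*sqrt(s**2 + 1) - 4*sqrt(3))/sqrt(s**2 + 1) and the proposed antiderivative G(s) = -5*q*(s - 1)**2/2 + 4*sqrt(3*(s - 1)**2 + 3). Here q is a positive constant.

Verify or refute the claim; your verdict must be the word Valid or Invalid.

Invalid: d/ds[G] - f = (5*q*sqrt(s**2 + 1)*sqrt(s**2 - 2*s + 2) + 4*sqrt(3)*s*sqrt(s**2 + 1) - 4*sqrt(3)*s*sqrt(s**2 - 2*s + 2) - 4*sqrt(3)*sqrt(s**2 + 1))/(sqrt(s**2 + 1)*sqrt(s**2 - 2*s + 2)), which is not 0.

d/ds[G] = (-5*q*s*sqrt(s**2 - 2*s + 2) + 5*q*sqrt(s**2 - 2*s + 2) + 4*sqrt(3)*s - 4*sqrt(3))/sqrt(s**2 - 2*s + 2)
d/ds[G] - f(s) = (5*q*sqrt(s**2 + 1)*sqrt(s**2 - 2*s + 2) + 4*sqrt(3)*s*sqrt(s**2 + 1) - 4*sqrt(3)*s*sqrt(s**2 - 2*s + 2) - 4*sqrt(3)*sqrt(s**2 + 1))/(sqrt(s**2 + 1)*sqrt(s**2 - 2*s + 2)) != 0.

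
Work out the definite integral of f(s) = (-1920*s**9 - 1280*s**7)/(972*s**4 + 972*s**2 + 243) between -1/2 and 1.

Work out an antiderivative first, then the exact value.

Antiderivative: F(s) = -320*s**8/(243*(4*s**2 + 2)); value = -635/2916

f has the shape u'v + uv' for u = -320*s**8/243 and v = 1/(4*s**2 + 2) — it is the derivative of the product u*v.
F(s) = -320*s**8/(243*(4*s**2 + 2)) is an antiderivative of f.
Check: d/ds[-320*s**8/(243*(4*s**2 + 2))] = (-1920*s**9 - 1280*s**7)/(972*s**4 + 972*s**2 + 243) = f(s).
F(1) = -160/729; F(-1/2) = -5/2916.
Integral = F(1) - F(-1/2) = -635/2916.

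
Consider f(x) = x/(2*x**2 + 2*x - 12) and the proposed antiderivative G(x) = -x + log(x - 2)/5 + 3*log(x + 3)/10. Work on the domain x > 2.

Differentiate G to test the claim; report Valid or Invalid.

d/dx[G] = (-2*x**2 - x + 12)/(2*x**2 + 2*x - 12)
d/dx[G] - f(x) = -1 != 0.

Invalid: d/dx[G] - f = -1, which is not 0.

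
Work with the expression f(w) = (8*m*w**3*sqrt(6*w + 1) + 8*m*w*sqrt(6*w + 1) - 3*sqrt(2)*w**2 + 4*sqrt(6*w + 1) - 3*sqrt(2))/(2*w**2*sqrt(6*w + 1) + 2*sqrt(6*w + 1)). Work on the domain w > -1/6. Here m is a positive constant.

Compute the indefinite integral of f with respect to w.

An antiderivative F(w) passes only if d/dw[F] lands on f(w) exactly.
Check: d/dw[sqrt(2)*(2*sqrt(2)*m*w**2 - sqrt(6*w + 1) + 2*sqrt(2)*atan(w))/2] = (8*m*w**3*sqrt(6*w + 1) + 8*m*w*sqrt(6*w + 1) - 3*sqrt(2)*w**2 + 4*sqrt(6*w + 1) - 3*sqrt(2))/(2*w**2*sqrt(6*w + 1) + 2*sqrt(6*w + 1)) = f(w).

F(w) = sqrt(2)*(2*sqrt(2)*m*w**2 - sqrt(6*w + 1) + 2*sqrt(2)*atan(w))/2 + C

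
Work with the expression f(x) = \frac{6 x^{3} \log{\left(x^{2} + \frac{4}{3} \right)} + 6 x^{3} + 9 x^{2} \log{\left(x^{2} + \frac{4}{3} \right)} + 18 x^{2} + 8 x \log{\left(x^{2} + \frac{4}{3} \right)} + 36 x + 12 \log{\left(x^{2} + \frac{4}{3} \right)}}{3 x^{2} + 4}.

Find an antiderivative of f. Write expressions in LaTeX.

f has the shape u'v + uv' for u = x^{2} + 3 x + 6 and v = \log{\left(x^{2} + \frac{4}{3} \right)} — it is the derivative of the product u*v.
Check: d/dx[x^{2} \log{\left(x^{2} + \frac{4}{3} \right)} + 3 x \log{\left(x^{2} + \frac{4}{3} \right)} + 6 \log{\left(x^{2} + \frac{4}{3} \right)}] = \frac{6 x^{3} \log{\left(x^{2} + \frac{4}{3} \right)} + 6 x^{3} + 9 x^{2} \log{\left(x^{2} + \frac{4}{3} \right)} + 18 x^{2} + 8 x \log{\left(x^{2} + \frac{4}{3} \right)} + 36 x + 12 \log{\left(x^{2} + \frac{4}{3} \right)}}{3 x^{2} + 4} = f(x).

An antiderivative is F(x) = x^{2} \log{\left(x^{2} + \frac{4}{3} \right)} + 3 x \log{\left(x^{2} + \frac{4}{3} \right)} + 6 \log{\left(x^{2} + \frac{4}{3} \right)}.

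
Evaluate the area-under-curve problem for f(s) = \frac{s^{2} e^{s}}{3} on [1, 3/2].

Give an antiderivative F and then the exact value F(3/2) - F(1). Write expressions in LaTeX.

Antiderivative: F(s) = \frac{\left(s^{2} - 2 s + 2\right) e^{s}}{3}; value = - \frac{e}{3} + \frac{5 e^{\frac{3}{2}}}{12}

f has the shape u'v + uv' for u = \frac{s^{2}}{3} - \frac{2 s}{3} + \frac{2}{3} and v = e^{s} — it is the derivative of the product u*v.
F(s) = \frac{\left(s^{2} - 2 s + 2\right) e^{s}}{3} is an antiderivative of f.
Check: d/ds[\frac{\left(s^{2} - 2 s + 2\right) e^{s}}{3}] = \frac{s^{2} e^{s}}{3} = f(s).
F(3/2) = \frac{5 e^{\frac{3}{2}}}{12}; F(1) = \frac{e}{3}.
Integral = F(3/2) - F(1) = - \frac{e}{3} + \frac{5 e^{\frac{3}{2}}}{12}.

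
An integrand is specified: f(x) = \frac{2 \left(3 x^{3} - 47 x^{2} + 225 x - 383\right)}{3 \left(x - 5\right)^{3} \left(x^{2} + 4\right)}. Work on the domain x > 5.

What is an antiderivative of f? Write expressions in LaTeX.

Check any antiderivative F(x) by computing F'(x) and comparing it with f(x).
Check: d/dx[\frac{3 \left(x - 5\right)^{2} \operatorname{atan}{\left(\frac{x}{2} \right)} + 2}{3 \left(x - 5\right)^{2}}] = \frac{6 x^{3} - 94 x^{2} + 450 x - 766}{3 x^{5} - 45 x^{4} + 237 x^{3} - 555 x^{2} + 900 x - 1500}, which equals f(x).

An antiderivative is F(x) = \frac{3 \left(x - 5\right)^{2} \operatorname{atan}{\left(\frac{x}{2} \right)} + 2}{3 \left(x - 5\right)^{2}}.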